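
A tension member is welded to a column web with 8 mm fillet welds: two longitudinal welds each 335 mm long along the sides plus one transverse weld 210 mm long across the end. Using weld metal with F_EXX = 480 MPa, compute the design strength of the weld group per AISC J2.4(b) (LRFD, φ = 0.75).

φR_n ≈ 1080 kN

t_e = 0.707 × 8 = 5.656 mm.
R_nwl = 0.6 × 480 × 5.656 × 670 × 10⁻³ = 1091 kN (longitudinal, 2 welds).
R_nwt = 0.6 × 480 × 5.656 × 210 × 10⁻³ = 342.1 kN (transverse, base value).
(i) R_nwl + R_nwt = 1433 kN; (ii) 0.85 R_nwl + 1.5 R_nwt = 1441 kN.
R_n = max = 1441 kN [governs: (ii)]; φR_n = 1081 kN.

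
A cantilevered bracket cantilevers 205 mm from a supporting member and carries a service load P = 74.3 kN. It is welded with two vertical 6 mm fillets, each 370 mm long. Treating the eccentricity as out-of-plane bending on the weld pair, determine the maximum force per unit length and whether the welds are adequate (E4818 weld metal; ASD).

f_max ≈ 349 N/mm; adequate

E48XX → F_EXX = 480 MPa.
L_w = 2 × 370 = 740 mm; section modulus (unit throat) S = 2 × L²/6 = 45630 mm².
Direct shear f_v = P/L_w = 74.3×10³/740 = 100.4 N/mm.
Moment M = P × e = 74.3×10³ × 205 = 15232000 N·mm; bending f_b = M/S = 333.8 N/mm.
f_max = √(f_v² + f_b²) = √(100.4² + 333.8²) = 348.6 N/mm.
r_n/Ω = (1/2.0) × 0.6 × 480 × (0.707 × 6) = 610.8 N/mm → adequate.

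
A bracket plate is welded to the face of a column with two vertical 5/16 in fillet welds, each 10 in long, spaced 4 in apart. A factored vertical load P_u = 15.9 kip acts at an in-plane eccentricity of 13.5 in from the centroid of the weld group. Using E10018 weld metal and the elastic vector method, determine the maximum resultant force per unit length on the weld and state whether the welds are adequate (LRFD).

f_max ≈ 5.04 kip/in; adequate

E100XX → F_EXX = 100 ksi.
Total weld length L_w = 20 in. Treat welds as unit-width lines.
Polar moment about centroid: J = 2[d³/12 + d(b/2)²] = 2[10³/12 + 10×2²] = 246.7 in³.
Direct shear f_v = P/L_w = 15.9 / 20 = 0.795 kip/in (vertical).
Torsion M = P·e = 15.9 × 13.5 = 214.65 kip·in.
Critical point at (x, y) = (2, 5) from centroid. f_tx = M·y/J = 4.351 kip/in; f_ty = M·x/J = 1.74 kip/in.
Resultant f_max = √[f_tx² + (f_v + f_ty)²] = √[4.351² + (0.795 + 1.74)²] = 5.036 kip/in.
Capacity per unit length: φr_n = 0.75 × 0.6 × 100 × (0.707 × 0.3125) = 9.942 kip/in.
5.036 ≤ 9.942 → adequate.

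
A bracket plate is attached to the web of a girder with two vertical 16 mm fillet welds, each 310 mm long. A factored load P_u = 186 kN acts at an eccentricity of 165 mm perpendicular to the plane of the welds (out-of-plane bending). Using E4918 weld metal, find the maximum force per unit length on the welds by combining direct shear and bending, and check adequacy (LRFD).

f_max ≈ 1000 N/mm; adequate

E49XX → F_EXX = 490 MPa.
L_w = 2 × 310 = 620 mm; section modulus (unit throat) S = 2 × L²/6 = 32030 mm².
Direct shear f_v = P/L_w = 186×10³/620 = 300 N/mm.
Moment M = P × e = 186×10³ × 165 = 30690000 N·mm; bending f_b = M/S = 958.1 N/mm.
f_max = √(f_v² + f_b²) = √(300² + 958.1²) = 1004 N/mm.
φr_n = 0.75 × 0.6 × 490 × (0.707 × 16) = 2494 N/mm → adequate.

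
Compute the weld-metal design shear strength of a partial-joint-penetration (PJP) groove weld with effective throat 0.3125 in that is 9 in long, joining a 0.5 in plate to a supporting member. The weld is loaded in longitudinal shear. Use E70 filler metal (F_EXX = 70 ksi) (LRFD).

φR_n ≈ 88.6 kips

Effective throat (given) t_e = 0.3125 in.
A_we = 0.3125 × 9 = 2.812 in².
F_nw = 0.6 F_EXX = 42 ksi.
φR_n = 0.75 × 42 × 2.812 = 88.59 kips.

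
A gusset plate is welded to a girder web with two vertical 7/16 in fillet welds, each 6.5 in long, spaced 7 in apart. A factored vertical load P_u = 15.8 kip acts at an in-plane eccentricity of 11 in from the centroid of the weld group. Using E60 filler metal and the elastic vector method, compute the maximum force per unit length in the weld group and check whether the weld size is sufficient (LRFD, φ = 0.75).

E60XX → F_EXX = 60 ksi.
Total weld length L_w = 13 in. Treat welds as unit-width lines.
Polar moment about centroid: J = 2[d³/12 + d(b/2)²] = 2[6.5³/12 + 6.5×3.5²] = 205 in³.
Direct shear f_v = P/L_w = 15.8 / 13 = 1.215 kip/in (vertical).
Torsion M = P·e = 15.8 × 11 = 173.8 kip·in.
Critical point at (x, y) = (3.5, 3.25) from centroid. f_tx = M·y/J = 2.755 kip/in; f_ty = M·x/J = 2.967 kip/in.
Resultant f_max = √[f_tx² + (f_v + f_ty)²] = √[2.755² + (1.215 + 2.967)²] = 5.008 kip/in.
Capacity per unit length: φr_n = 0.75 × 0.6 × 60 × (0.707 × 0.4375) = 8.351 kip/in.
5.008 ≤ 8.351 → adequate.

f_max ≈ 5.01 kip/in; adequate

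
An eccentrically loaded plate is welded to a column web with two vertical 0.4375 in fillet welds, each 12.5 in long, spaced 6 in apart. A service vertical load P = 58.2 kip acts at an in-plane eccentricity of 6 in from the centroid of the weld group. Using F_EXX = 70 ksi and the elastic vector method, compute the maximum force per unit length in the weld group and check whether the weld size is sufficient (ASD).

f_max ≈ 5.8 kip/in; adequate

Total weld length L_w = 25 in. Treat welds as unit-width lines.
Polar moment about centroid: J = 2[d³/12 + d(b/2)²] = 2[12.5³/12 + 12.5×3²] = 550.5 in³.
Direct shear f_v = P/L_w = 58.2 / 25 = 2.328 kip/in (vertical).
Torsion M = P·e = 58.2 × 6 = 349.2 kip·in.
Critical point at (x, y) = (3, 6.25) from centroid. f_tx = M·y/J = 3.964 kip/in; f_ty = M·x/J = 1.903 kip/in.
Resultant f_max = √[f_tx² + (f_v + f_ty)²] = √[3.964² + (2.328 + 1.903)²] = 5.798 kip/in.
Capacity per unit length: r_n/Ω = (1/2.0) × 0.6 × 70 × (0.707 × 0.4375) = 6.496 kip/in.
5.798 ≤ 6.496 → adequate.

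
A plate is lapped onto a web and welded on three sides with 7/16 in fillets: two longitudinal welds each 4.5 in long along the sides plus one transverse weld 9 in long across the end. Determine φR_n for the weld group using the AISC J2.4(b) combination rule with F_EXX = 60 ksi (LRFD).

φR_n ≈ 177 kips

t_e = 0.707 × 0.4375 = 0.3093 in.
R_nwl = 0.6 × 60 × 0.3093 × 9 = 100.2 kips (longitudinal, 2 welds).
R_nwt = 0.6 × 60 × 0.3093 × 9 = 100.2 kips (transverse, base value).
(i) R_nwl + R_nwt = 200.4 kips; (ii) 0.85 R_nwl + 1.5 R_nwt = 235.5 kips.
R_n = max = 235.5 kips [governs: (ii)]; φR_n = 176.6 kips.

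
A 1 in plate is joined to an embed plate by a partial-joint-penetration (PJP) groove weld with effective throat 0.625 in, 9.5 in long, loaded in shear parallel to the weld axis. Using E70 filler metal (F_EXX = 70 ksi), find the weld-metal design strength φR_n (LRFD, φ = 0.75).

Effective throat (given) t_e = 0.625 in.
A_we = 0.625 × 9.5 = 5.938 in².
F_nw = 0.6 F_EXX = 42 ksi.
φR_n = 0.75 × 42 × 5.938 = 187 kip.

φR_n ≈ 187 kip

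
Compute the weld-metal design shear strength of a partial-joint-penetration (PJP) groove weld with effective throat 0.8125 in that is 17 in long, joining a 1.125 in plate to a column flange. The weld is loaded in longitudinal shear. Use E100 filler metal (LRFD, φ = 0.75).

E100XX → F_EXX = 100 ksi.
Effective throat (given) t_e = 0.8125 in.
A_we = 0.8125 × 17 = 13.81 in².
F_nw = 0.6 F_EXX = 60 ksi.
φR_n = 0.75 × 60 × 13.81 = 621.6 kip.

φR_n ≈ 622 kip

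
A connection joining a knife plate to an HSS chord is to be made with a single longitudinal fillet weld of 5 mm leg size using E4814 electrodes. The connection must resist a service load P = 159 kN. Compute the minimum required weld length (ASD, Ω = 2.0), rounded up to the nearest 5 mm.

L = 315 mm

E48XX → F_EXX = 480 MPa.
Throat t_e = 0.707 × 5 = 3.535 mm.
r_n/Ω = (0.6 × 480 × 3.535) / 2.0 = 509 N/mm = 0.509 kN/mm.
L_req = P / (r_n/Ω) = 159 / 0.509 = 312.4 mm total.
Round up → use L = 315 mm.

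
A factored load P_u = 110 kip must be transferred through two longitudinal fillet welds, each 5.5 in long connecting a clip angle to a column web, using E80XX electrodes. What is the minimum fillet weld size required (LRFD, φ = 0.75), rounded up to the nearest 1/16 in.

w = 7/16 in

E80XX → F_EXX = 80 ksi.
Total weld length L = 11 in.
Required throat t_e = P_u / (φ × 0.6 F_EXX × L) = 110 / (0.75 × 0.6 × 80 × 11) = 0.2778 in.
Required leg w = t_e / 0.707 = 0.3929 in → use 7/16 in.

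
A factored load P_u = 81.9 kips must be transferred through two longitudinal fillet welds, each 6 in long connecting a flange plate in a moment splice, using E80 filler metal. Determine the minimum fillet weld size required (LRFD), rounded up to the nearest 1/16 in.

w = 5/16 in

E80XX → F_EXX = 80 ksi.
Total weld length L = 12 in.
Required throat t_e = P_u / (φ × 0.6 F_EXX × L) = 81.9 / (0.75 × 0.6 × 80 × 12) = 0.1896 in.
Required leg w = t_e / 0.707 = 0.2682 in → use 5/16 in.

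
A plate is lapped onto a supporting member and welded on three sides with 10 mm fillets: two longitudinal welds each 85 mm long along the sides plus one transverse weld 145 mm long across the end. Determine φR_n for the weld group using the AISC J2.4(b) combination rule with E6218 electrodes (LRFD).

φR_n ≈ 714 kN

E62XX → F_EXX = 620 MPa.
t_e = 0.707 × 10 = 7.07 mm.
R_nwl = 0.6 × 620 × 7.07 × 170 × 10⁻³ = 447.1 kN (longitudinal, 2 welds).
R_nwt = 0.6 × 620 × 7.07 × 145 × 10⁻³ = 381.4 kN (transverse, base value).
(i) R_nwl + R_nwt = 828.5 kN; (ii) 0.85 R_nwl + 1.5 R_nwt = 952.1 kN.
R_n = max = 952.1 kN [governs: (ii)]; φR_n = 714.1 kN.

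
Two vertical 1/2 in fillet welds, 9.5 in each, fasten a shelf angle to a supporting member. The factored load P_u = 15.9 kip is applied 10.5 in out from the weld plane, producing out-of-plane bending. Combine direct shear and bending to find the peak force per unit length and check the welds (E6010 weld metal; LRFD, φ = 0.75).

E60XX → F_EXX = 60 ksi.
L_w = 2 × 9.5 = 19 in; section modulus (unit throat) S = 2 × L²/6 = 30.08 in².
Direct shear f_v = P/L_w = 15.9/19 = 0.8368 kip/in.
Moment M = P × e = 15.9 × 10.5 = 166.95 kip·in; bending f_b = M/S = 5.55 kip/in.
f_max = √(f_v² + f_b²) = √(0.8368² + 5.55²) = 5.612 kip/in.
φr_n = 0.75 × 0.6 × 60 × (0.707 × 0.5) = 9.544 kip/in → adequate.

f_max ≈ 5.61 kip/in; adequate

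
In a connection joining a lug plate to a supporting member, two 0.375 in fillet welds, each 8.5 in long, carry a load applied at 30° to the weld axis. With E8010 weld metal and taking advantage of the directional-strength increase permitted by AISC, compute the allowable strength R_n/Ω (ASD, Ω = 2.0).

R_n/Ω ≈ 127 kips

E80XX → F_EXX = 80 ksi.
t_e = 0.707 × 0.375 = 0.2651 in; A_we = 0.2651 × 17 = 4.507 in².
Directional factor: 1.0 + 0.5 sin^1.5(30°) = 1.177.
F_nw = 0.6 × 80 × 1.177 = 56.49 ksi.
R_n/Ω = (56.49 × 4.507) / 2.0 = 127.3 kips.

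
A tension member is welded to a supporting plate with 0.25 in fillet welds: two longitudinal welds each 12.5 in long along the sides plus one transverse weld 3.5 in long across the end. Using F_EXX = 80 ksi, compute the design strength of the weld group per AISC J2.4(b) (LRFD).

φR_n ≈ 181 kips

t_e = 0.707 × 0.25 = 0.1767 in.
R_nwl = 0.6 × 80 × 0.1767 × 25 = 212.1 kips (longitudinal, 2 welds).
R_nwt = 0.6 × 80 × 0.1767 × 3.5 = 29.69 kips (transverse, base value).
(i) R_nwl + R_nwt = 241.8 kips; (ii) 0.85 R_nwl + 1.5 R_nwt = 224.8 kips.
R_n = max = 241.8 kips [governs: (i)]; φR_n = 181.3 kips.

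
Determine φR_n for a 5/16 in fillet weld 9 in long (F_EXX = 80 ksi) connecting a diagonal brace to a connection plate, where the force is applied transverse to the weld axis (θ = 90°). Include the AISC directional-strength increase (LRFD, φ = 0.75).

t_e = 0.707 × 0.3125 = 0.2209 in; A_we = 0.2209 × 9 = 1.988 in².
Directional factor: 1.0 + 0.5 sin^1.5(90°) = 1.5.
F_nw = 0.6 × 80 × 1.5 = 72 ksi.
φR_n = 0.75 × 72 × 1.988 = 107.4 kip.

φR_n ≈ 107 kip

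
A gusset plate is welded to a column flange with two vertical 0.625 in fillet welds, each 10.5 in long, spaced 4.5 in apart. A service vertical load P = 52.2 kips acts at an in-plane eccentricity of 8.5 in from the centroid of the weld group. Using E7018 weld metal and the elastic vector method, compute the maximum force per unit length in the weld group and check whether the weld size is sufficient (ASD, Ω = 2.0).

E70XX → F_EXX = 70 ksi.
Total weld length L_w = 21 in. Treat welds as unit-width lines.
Polar moment about centroid: J = 2[d³/12 + d(b/2)²] = 2[10.5³/12 + 10.5×2.25²] = 299.2 in³.
Direct shear f_v = P/L_w = 52.2 / 21 = 2.486 kip/in (vertical).
Torsion M = P·e = 52.2 × 8.5 = 443.7 kip·in.
Critical point at (x, y) = (2.25, 5.25) from centroid. f_tx = M·y/J = 7.784 kip/in; f_ty = M·x/J = 3.336 kip/in.
Resultant f_max = √[f_tx² + (f_v + f_ty)²] = √[7.784² + (2.486 + 3.336)²] = 9.72 kip/in.
Capacity per unit length: r_n/Ω = (1/2.0) × 0.6 × 70 × (0.707 × 0.625) = 9.279 kip/in.
9.72 > 9.279 → NOT adequate.

f_max ≈ 9.72 kip/in; NOT adequate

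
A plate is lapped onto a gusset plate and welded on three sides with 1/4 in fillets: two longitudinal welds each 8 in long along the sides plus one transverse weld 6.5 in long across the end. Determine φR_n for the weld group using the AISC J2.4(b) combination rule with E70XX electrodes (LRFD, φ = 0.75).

E70XX → F_EXX = 70 ksi.
t_e = 0.707 × 0.25 = 0.1767 in.
R_nwl = 0.6 × 70 × 0.1767 × 16 = 118.8 kips (longitudinal, 2 welds).
R_nwt = 0.6 × 70 × 0.1767 × 6.5 = 48.25 kips (transverse, base value).
(i) R_nwl + R_nwt = 167 kips; (ii) 0.85 R_nwl + 1.5 R_nwt = 173.3 kips.
R_n = max = 173.3 kips [governs: (ii)]; φR_n = 130 kips.

φR_n ≈ 130 kips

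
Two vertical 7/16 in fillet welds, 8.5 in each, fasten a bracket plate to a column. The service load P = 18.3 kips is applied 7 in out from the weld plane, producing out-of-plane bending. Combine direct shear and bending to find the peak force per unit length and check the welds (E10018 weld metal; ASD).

f_max ≈ 5.43 kip/in; adequate

E100XX → F_EXX = 100 ksi.
L_w = 2 × 8.5 = 17 in; section modulus (unit throat) S = 2 × L²/6 = 24.08 in².
Direct shear f_v = P/L_w = 18.3/17 = 1.076 kip/in.
Moment M = P × e = 18.3 × 7 = 128.1 kip·in; bending f_b = M/S = 5.319 kip/in.
f_max = √(f_v² + f_b²) = √(1.076² + 5.319²) = 5.427 kip/in.
r_n/Ω = (1/2.0) × 0.6 × 100 × (0.707 × 0.4375) = 9.279 kip/in → adequate.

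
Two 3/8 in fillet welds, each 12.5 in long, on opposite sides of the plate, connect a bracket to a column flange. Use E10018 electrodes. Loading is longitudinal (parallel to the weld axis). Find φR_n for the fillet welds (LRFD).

φR_n ≈ 298 kip

E100XX → F_EXX = 100 ksi.
Effective throat t_e = 0.707 × 0.375 = 0.2651 in.
Total length L = 25 in; A_we = 0.2651 × 25 = 6.628 in².
F_nw = 0.6 F_EXX = 0.6 × 100 = 60 ksi.
φR_n = 0.75 × 60 × 6.628 = 298.3 kip.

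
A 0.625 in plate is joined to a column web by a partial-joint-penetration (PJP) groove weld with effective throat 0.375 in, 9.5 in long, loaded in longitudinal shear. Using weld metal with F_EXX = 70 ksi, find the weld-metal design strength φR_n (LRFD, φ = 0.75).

Effective throat (given) t_e = 0.375 in.
A_we = 0.375 × 9.5 = 3.562 in².
F_nw = 0.6 F_EXX = 42 ksi.
φR_n = 0.75 × 42 × 3.562 = 112.2 kip.

φR_n ≈ 112 kip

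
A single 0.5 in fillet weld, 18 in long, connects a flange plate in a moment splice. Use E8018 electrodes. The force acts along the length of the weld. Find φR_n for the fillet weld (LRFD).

E80XX → F_EXX = 80 ksi.
Effective throat t_e = 0.707 × 0.5 = 0.3535 in.
Total length L = 18 in; A_we = 0.3535 × 18 = 6.363 in².
F_nw = 0.6 F_EXX = 0.6 × 80 = 48 ksi.
φR_n = 0.75 × 48 × 6.363 = 229.1 kips.

φR_n ≈ 229 kips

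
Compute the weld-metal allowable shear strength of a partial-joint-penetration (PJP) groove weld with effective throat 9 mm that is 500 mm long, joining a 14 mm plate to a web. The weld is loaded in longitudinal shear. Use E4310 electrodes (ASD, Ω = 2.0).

E43XX → F_EXX = 430 MPa.
Effective throat (given) t_e = 9 mm.
A_we = 9 × 500 = 4500 mm².
F_nw = 0.6 F_EXX = 258 MPa.
R_n/Ω = (258 × 4500) / 2.0 × 10⁻³ = 580.5 kN.

R_n/Ω ≈ 580 kN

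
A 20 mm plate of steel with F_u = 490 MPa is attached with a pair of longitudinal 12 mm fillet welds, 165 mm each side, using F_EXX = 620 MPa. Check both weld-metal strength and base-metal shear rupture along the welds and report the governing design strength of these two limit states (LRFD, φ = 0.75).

φR_n ≈ 781 kN (weld metal governs)

t_e = 0.707 × 12 = 8.484 mm; L = 330 mm.
Weld metal: φR_n = 0.75 × 0.6 × 620 × 8.484 × 330 × 10⁻³ = 781.1 kN.
Base metal (shear rupture): φR_n = 0.75 × 0.6 × 490 × 20 × 330 × 10⁻³ = 1455 kN.
Governing: weld metal.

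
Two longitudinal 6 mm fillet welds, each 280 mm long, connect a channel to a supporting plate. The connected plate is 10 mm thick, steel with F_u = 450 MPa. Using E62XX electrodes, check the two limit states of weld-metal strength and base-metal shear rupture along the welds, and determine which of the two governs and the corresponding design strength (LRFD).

E62XX → F_EXX = 620 MPa.
t_e = 0.707 × 6 = 4.242 mm; L = 560 mm.
Weld metal: φR_n = 0.75 × 0.6 × 620 × 4.242 × 560 × 10⁻³ = 662.8 kN.
Base metal (shear rupture): φR_n = 0.75 × 0.6 × 450 × 10 × 560 × 10⁻³ = 1134 kN.
Governing: weld metal.

φR_n ≈ 663 kN (weld metal governs)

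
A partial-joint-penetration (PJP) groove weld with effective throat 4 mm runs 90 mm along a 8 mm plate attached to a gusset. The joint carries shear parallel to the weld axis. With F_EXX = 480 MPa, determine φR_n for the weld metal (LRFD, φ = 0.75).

Effective throat (given) t_e = 4 mm.
A_we = 4 × 90 = 360 mm².
F_nw = 0.6 F_EXX = 288 MPa.
φR_n = 0.75 × 288 × 360 × 10⁻³ = 77.76 kN.

φR_n ≈ 77.8 kN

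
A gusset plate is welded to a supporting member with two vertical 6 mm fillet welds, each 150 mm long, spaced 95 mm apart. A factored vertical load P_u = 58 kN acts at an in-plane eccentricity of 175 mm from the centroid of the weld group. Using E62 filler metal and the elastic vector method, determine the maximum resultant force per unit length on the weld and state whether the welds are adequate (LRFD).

f_max ≈ 846 N/mm; adequate

E62XX → F_EXX = 620 MPa.
Total weld length L_w = 300 mm. Treat welds as unit-width lines.
Polar moment about centroid: J = 2[d³/12 + d(b/2)²] = 2[150³/12 + 150×47.5²] = 1239000 mm³.
Direct shear f_v = P/L_w = 58×10³ / 300 = 193.3 N/mm (vertical).
Torsion M = P·e = 58×10³ × 175 = 10150000 N·mm.
Critical point at (x, y) = (47.5, 75) from centroid. f_tx = M·y/J = 614.2 N/mm; f_ty = M·x/J = 389 N/mm.
Resultant f_max = √[f_tx² + (f_v + f_ty)²] = √[614.2² + (193.3 + 389)²] = 846.4 N/mm.
Capacity per unit length: φr_n = 0.75 × 0.6 × 620 × (0.707 × 6) = 1184 N/mm.
846.4 ≤ 1184 → adequate.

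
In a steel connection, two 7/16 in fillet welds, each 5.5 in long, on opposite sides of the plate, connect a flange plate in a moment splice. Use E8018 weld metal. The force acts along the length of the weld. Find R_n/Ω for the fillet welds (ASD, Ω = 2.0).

R_n/Ω ≈ 81.7 kip

E80XX → F_EXX = 80 ksi.
Effective throat t_e = 0.707 × 0.4375 = 0.3093 in.
Total length L = 11 in; A_we = 0.3093 × 11 = 3.402 in².
F_nw = 0.6 F_EXX = 0.6 × 80 = 48 ksi.
R_n = 48 × 3.402 = 163.3 kip; R_n/Ω = 163.3/2.0 = 81.66 kip.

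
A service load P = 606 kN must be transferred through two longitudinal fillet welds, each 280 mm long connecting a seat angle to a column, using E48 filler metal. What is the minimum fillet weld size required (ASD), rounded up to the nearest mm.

E48XX → F_EXX = 480 MPa.
Total weld length L = 560 mm.
Required throat t_e = P × Ω / (0.6 F_EXX × L) = 606 × 2.0 / (0.6 × 480 × 560 × 10⁻³) = 7.515 mm.
Required leg w = t_e / 0.707 = 10.63 mm → use 11 mm.

w = 11 mm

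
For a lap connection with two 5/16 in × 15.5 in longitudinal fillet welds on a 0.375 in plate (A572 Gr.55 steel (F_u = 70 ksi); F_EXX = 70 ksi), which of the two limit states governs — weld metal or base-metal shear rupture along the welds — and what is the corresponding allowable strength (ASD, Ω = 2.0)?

t_e = 0.707 × 0.3125 = 0.2209 in; L = 31 in.
Weld metal: R_n/Ω = (1/2.0) × 0.6 × 70 × 0.2209 × 31 = 143.8 kip.
Base metal (shear rupture): R_n/Ω = (1/2.0) × 0.6 × 70 × 0.375 × 31 = 244.1 kip.
Governing: weld metal.

R_n/Ω ≈ 144 kip (weld metal governs)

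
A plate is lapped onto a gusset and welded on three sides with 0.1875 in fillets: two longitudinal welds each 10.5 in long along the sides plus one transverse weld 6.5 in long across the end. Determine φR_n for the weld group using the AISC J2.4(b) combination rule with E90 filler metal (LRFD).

φR_n ≈ 148 kips

E90XX → F_EXX = 90 ksi.
t_e = 0.707 × 0.1875 = 0.1326 in.
R_nwl = 0.6 × 90 × 0.1326 × 21 = 150.3 kips (longitudinal, 2 welds).
R_nwt = 0.6 × 90 × 0.1326 × 6.5 = 46.53 kips (transverse, base value).
(i) R_nwl + R_nwt = 196.9 kips; (ii) 0.85 R_nwl + 1.5 R_nwt = 197.6 kips.
R_n = max = 197.6 kips [governs: (ii)]; φR_n = 148.2 kips.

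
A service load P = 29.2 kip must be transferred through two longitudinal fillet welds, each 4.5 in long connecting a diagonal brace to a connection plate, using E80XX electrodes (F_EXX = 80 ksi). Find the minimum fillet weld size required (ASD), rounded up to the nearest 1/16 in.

w = 1/4 in

Total weld length L = 9 in.
Required throat t_e = P × Ω / (0.6 F_EXX × L) = 29.2 × 2.0 / (0.6 × 80 × 9) = 0.1352 in.
Required leg w = t_e / 0.707 = 0.1912 in → use 1/4 in.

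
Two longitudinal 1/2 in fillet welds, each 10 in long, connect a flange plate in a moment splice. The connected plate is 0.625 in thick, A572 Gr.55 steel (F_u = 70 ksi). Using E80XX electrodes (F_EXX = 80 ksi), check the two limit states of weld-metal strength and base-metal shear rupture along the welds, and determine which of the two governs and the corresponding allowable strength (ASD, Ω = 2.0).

R_n/Ω ≈ 170 kips (weld metal governs)

t_e = 0.707 × 0.5 = 0.3535 in; L = 20 in.
Weld metal: R_n/Ω = (1/2.0) × 0.6 × 80 × 0.3535 × 20 = 169.7 kips.
Base metal (shear rupture): R_n/Ω = (1/2.0) × 0.6 × 70 × 0.625 × 20 = 262.5 kips.
Governing: weld metal.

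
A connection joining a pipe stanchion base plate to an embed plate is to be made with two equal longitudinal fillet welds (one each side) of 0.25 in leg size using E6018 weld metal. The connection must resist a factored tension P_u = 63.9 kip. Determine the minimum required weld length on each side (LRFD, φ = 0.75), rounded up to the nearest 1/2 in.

E60XX → F_EXX = 60 ksi.
Throat t_e = 0.707 × 0.25 = 0.1767 in.
φr_n = 0.75 × 0.6 × 60 × 0.1767 = 4.772 kip/in.
L_req = P_u / φr_n = 63.9 / 4.772 = 13.39 in total.
Per side: 13.39 / 2 = 6.695 in.
Round up → use L = 7 in on each side.

L = 7 in on each side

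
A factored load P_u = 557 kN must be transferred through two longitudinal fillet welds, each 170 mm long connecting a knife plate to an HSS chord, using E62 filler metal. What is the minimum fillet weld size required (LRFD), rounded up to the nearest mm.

w = 9 mm

E62XX → F_EXX = 620 MPa.
Total weld length L = 340 mm.
Required throat t_e = P_u / (φ × 0.6 F_EXX × L) = 557 / (0.75 × 0.6 × 620 × 340 × 10⁻³) = 5.872 mm.
Required leg w = t_e / 0.707 = 8.305 mm → use 9 mm.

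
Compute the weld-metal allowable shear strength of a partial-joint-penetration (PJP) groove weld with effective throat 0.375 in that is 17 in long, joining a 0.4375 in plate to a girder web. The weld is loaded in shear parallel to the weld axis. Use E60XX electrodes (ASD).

E60XX → F_EXX = 60 ksi.
Effective throat (given) t_e = 0.375 in.
A_we = 0.375 × 17 = 6.375 in².
F_nw = 0.6 F_EXX = 36 ksi.
R_n/Ω = (36 × 6.375) / 2.0 = 114.8 kips.

R_n/Ω ≈ 115 kips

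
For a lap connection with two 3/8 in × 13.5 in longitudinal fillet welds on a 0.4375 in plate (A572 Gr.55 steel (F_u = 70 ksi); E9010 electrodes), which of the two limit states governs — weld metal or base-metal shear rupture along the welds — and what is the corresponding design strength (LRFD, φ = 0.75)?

E90XX → F_EXX = 90 ksi.
t_e = 0.707 × 0.375 = 0.2651 in; L = 27 in.
Weld metal: φR_n = 0.75 × 0.6 × 90 × 0.2651 × 27 = 289.9 kips.
Base metal (shear rupture): φR_n = 0.75 × 0.6 × 70 × 0.4375 × 27 = 372.1 kips.
Governing: weld metal.

φR_n ≈ 290 kips (weld metal governs)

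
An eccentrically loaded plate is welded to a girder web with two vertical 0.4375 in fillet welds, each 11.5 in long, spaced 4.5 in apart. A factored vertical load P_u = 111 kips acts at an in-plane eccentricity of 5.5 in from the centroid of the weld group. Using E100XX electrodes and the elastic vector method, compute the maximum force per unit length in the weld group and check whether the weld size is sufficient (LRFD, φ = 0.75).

E100XX → F_EXX = 100 ksi.
Total weld length L_w = 23 in. Treat welds as unit-width lines.
Polar moment about centroid: J = 2[d³/12 + d(b/2)²] = 2[11.5³/12 + 11.5×2.25²] = 369.9 in³.
Direct shear f_v = P/L_w = 111 / 23 = 4.826 kip/in (vertical).
Torsion M = P·e = 111 × 5.5 = 610.5 kip·in.
Critical point at (x, y) = (2.25, 5.75) from centroid. f_tx = M·y/J = 9.49 kip/in; f_ty = M·x/J = 3.713 kip/in.
Resultant f_max = √[f_tx² + (f_v + f_ty)²] = √[9.49² + (4.826 + 3.713)²] = 12.77 kip/in.
Capacity per unit length: φr_n = 0.75 × 0.6 × 100 × (0.707 × 0.4375) = 13.92 kip/in.
12.77 ≤ 13.92 → adequate.

f_max ≈ 12.8 kip/in; adequate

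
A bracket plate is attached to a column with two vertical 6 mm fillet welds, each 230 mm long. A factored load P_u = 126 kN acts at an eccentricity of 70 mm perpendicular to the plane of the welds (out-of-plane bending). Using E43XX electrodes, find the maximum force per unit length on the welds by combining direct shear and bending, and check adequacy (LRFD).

f_max ≈ 570 N/mm; adequate

E43XX → F_EXX = 430 MPa.
L_w = 2 × 230 = 460 mm; section modulus (unit throat) S = 2 × L²/6 = 17630 mm².
Direct shear f_v = P/L_w = 126×10³/460 = 273.9 N/mm.
Moment M = P × e = 126×10³ × 70 = 8820000 N·mm; bending f_b = M/S = 500.2 N/mm.
f_max = √(f_v² + f_b²) = √(273.9² + 500.2²) = 570.3 N/mm.
φr_n = 0.75 × 0.6 × 430 × (0.707 × 6) = 820.8 N/mm → adequate.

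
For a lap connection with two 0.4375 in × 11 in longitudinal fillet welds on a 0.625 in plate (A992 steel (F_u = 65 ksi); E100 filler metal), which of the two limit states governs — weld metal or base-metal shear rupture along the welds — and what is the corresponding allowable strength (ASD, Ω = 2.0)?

E100XX → F_EXX = 100 ksi.
t_e = 0.707 × 0.4375 = 0.3093 in; L = 22 in.
Weld metal: R_n/Ω = (1/2.0) × 0.6 × 100 × 0.3093 × 22 = 204.1 kip.
Base metal (shear rupture): R_n/Ω = (1/2.0) × 0.6 × 65 × 0.625 × 22 = 268.1 kip.
Governing: weld metal.

R_n/Ω ≈ 204 kip (weld metal governs)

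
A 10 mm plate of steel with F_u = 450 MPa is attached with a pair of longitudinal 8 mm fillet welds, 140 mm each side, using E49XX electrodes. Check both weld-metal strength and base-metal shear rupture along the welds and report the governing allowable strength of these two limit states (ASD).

R_n/Ω ≈ 233 kN (weld metal governs)

E49XX → F_EXX = 490 MPa.
t_e = 0.707 × 8 = 5.656 mm; L = 280 mm.
Weld metal: R_n/Ω = (1/2.0) × 0.6 × 490 × 5.656 × 280 × 10⁻³ = 232.8 kN.
Base metal (shear rupture): R_n/Ω = (1/2.0) × 0.6 × 450 × 10 × 280 × 10⁻³ = 378 kN.
Governing: weld metal.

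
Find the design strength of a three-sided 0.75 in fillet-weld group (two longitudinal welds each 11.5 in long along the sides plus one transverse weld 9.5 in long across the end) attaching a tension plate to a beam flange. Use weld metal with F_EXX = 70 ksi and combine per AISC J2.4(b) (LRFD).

φR_n ≈ 565 kip

t_e = 0.707 × 0.75 = 0.5302 in.
R_nwl = 0.6 × 70 × 0.5302 × 23 = 512.2 kip (longitudinal, 2 welds).
R_nwt = 0.6 × 70 × 0.5302 × 9.5 = 211.6 kip (transverse, base value).
(i) R_nwl + R_nwt = 723.8 kip; (ii) 0.85 R_nwl + 1.5 R_nwt = 752.7 kip.
R_n = max = 752.7 kip [governs: (ii)]; φR_n = 564.6 kip.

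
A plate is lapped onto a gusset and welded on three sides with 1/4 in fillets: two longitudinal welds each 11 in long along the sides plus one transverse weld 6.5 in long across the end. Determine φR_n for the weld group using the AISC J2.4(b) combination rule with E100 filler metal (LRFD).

E100XX → F_EXX = 100 ksi.
t_e = 0.707 × 0.25 = 0.1767 in.
R_nwl = 0.6 × 100 × 0.1767 × 22 = 233.3 kip (longitudinal, 2 welds).
R_nwt = 0.6 × 100 × 0.1767 × 6.5 = 68.93 kip (transverse, base value).
(i) R_nwl + R_nwt = 302.2 kip; (ii) 0.85 R_nwl + 1.5 R_nwt = 301.7 kip.
R_n = max = 302.2 kip [governs: (i)]; φR_n = 226.7 kip.

φR_n ≈ 227 kip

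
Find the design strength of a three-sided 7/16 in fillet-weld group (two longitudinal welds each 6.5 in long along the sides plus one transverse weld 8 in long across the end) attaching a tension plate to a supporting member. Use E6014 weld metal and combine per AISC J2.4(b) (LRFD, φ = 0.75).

φR_n ≈ 193 kip

E60XX → F_EXX = 60 ksi.
t_e = 0.707 × 0.4375 = 0.3093 in.
R_nwl = 0.6 × 60 × 0.3093 × 13 = 144.8 kip (longitudinal, 2 welds).
R_nwt = 0.6 × 60 × 0.3093 × 8 = 89.08 kip (transverse, base value).
(i) R_nwl + R_nwt = 233.8 kip; (ii) 0.85 R_nwl + 1.5 R_nwt = 256.7 kip.
R_n = max = 256.7 kip [governs: (ii)]; φR_n = 192.5 kip.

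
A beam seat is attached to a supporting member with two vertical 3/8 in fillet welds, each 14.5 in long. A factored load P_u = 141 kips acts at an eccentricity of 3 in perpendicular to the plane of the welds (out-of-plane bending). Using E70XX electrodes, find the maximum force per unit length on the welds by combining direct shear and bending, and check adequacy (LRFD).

E70XX → F_EXX = 70 ksi.
L_w = 2 × 14.5 = 29 in; section modulus (unit throat) S = 2 × L²/6 = 70.08 in².
Direct shear f_v = P/L_w = 141/29 = 4.862 kip/in.
Moment M = P × e = 141 × 3 = 423 kip·in; bending f_b = M/S = 6.036 kip/in.
f_max = √(f_v² + f_b²) = √(4.862² + 6.036²) = 7.75 kip/in.
φr_n = 0.75 × 0.6 × 70 × (0.707 × 0.375) = 8.351 kip/in → adequate.

f_max ≈ 7.75 kip/in; adequate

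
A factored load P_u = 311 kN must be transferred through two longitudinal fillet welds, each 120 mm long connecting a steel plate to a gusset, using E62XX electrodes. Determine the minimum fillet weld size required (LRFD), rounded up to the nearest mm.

w = 7 mm

E62XX → F_EXX = 620 MPa.
Total weld length L = 240 mm.
Required throat t_e = P_u / (φ × 0.6 F_EXX × L) = 311 / (0.75 × 0.6 × 620 × 240 × 10⁻³) = 4.645 mm.
Required leg w = t_e / 0.707 = 6.569 mm → use 7 mm.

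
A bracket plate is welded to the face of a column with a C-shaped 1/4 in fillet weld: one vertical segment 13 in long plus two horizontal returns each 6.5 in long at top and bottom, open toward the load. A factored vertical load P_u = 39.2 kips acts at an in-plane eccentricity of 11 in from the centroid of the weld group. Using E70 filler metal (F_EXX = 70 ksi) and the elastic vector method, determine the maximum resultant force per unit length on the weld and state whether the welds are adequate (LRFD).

f_max ≈ 5.18 kip/in; adequate

Total weld length L_w = 26 in. Treat welds as unit-width lines.
Centroid: x̄ = 2×6.5×3.25 / 26 = 1.625 in from the vertical weld.
Polar moment about centroid: J = I_x + I_y = [13³/12 + 2×6.5×6.5²] + [13×1.625² + 2(6.5³/12 + 6.5×1.625²)] = 846.8 in³.
Direct shear f_v = P/L_w = 39.2 / 26 = 1.508 kip/in (vertical).
Torsion M = P·e = 39.2 × 11 = 431.2 kip·in.
Critical point at (x, y) = (4.875, 6.5) from centroid. f_tx = M·y/J = 3.31 kip/in; f_ty = M·x/J = 2.483 kip/in.
Resultant f_max = √[f_tx² + (f_v + f_ty)²] = √[3.31² + (1.508 + 2.483)²] = 5.184 kip/in.
Capacity per unit length: φr_n = 0.75 × 0.6 × 70 × (0.707 × 0.25) = 5.568 kip/in.
5.184 ≤ 5.568 → adequate.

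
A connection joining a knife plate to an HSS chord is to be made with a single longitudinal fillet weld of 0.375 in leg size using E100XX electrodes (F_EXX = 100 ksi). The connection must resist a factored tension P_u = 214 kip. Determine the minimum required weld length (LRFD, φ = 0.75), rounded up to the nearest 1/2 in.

Throat t_e = 0.707 × 0.375 = 0.2651 in.
φr_n = 0.75 × 0.6 × 100 × 0.2651 = 11.93 kip/in.
L_req = P_u / φr_n = 214 / 11.93 = 17.94 in total.
Round up → use L = 18 in.

L = 18 in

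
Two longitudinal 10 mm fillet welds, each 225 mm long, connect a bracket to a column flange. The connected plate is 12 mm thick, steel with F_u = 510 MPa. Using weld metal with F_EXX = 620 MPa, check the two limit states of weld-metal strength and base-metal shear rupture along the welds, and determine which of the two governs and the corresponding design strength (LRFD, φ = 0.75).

φR_n ≈ 888 kN (weld metal governs)

t_e = 0.707 × 10 = 7.07 mm; L = 450 mm.
Weld metal: φR_n = 0.75 × 0.6 × 620 × 7.07 × 450 × 10⁻³ = 887.6 kN.
Base metal (shear rupture): φR_n = 0.75 × 0.6 × 510 × 12 × 450 × 10⁻³ = 1239 kN.
Governing: weld metal.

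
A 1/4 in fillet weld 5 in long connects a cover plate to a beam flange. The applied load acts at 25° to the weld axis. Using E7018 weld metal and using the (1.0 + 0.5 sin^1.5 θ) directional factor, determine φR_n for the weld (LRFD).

E70XX → F_EXX = 70 ksi.
t_e = 0.707 × 0.25 = 0.1767 in; A_we = 0.1767 × 5 = 0.8837 in².
Directional factor: 1.0 + 0.5 sin^1.5(25°) = 1.137.
F_nw = 0.6 × 70 × 1.137 = 47.77 ksi.
φR_n = 0.75 × 47.77 × 0.8837 = 31.66 kips.

φR_n ≈ 31.7 kips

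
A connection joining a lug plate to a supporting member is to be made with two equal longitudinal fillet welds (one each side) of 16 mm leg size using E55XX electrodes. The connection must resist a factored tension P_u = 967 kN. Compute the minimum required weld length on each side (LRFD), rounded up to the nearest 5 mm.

L = 175 mm on each side

E55XX → F_EXX = 550 MPa.
Throat t_e = 0.707 × 16 = 11.31 mm.
φr_n = 0.75 × 0.6 × 550 × 11.31 × 10⁻³ = 2.8 kN/mm.
L_req = P_u / φr_n = 967 / 2.8 = 345.4 mm total.
Per side: 345.4 / 2 = 172.7 mm.
Round up → use L = 175 mm on each side.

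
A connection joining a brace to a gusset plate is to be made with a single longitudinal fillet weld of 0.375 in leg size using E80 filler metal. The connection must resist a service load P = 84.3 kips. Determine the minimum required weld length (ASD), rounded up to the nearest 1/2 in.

L = 13.5 in

E80XX → F_EXX = 80 ksi.
Throat t_e = 0.707 × 0.375 = 0.2651 in.
r_n/Ω = (0.6 × 80 × 0.2651) / 2.0 = 6.363 kip/in.
L_req = P / (r_n/Ω) = 84.3 / 6.363 = 13.25 in total.
Round up → use L = 13.5 in.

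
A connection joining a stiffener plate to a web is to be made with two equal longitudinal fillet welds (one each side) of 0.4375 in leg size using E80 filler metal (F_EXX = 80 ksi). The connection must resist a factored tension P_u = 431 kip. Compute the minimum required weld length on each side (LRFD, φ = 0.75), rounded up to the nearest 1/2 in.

L = 19.5 in on each side

Throat t_e = 0.707 × 0.4375 = 0.3093 in.
φr_n = 0.75 × 0.6 × 80 × 0.3093 = 11.14 kip/in.
L_req = P_u / φr_n = 431 / 11.14 = 38.71 in total.
Per side: 38.71 / 2 = 19.35 in.
Round up → use L = 19.5 in on each side.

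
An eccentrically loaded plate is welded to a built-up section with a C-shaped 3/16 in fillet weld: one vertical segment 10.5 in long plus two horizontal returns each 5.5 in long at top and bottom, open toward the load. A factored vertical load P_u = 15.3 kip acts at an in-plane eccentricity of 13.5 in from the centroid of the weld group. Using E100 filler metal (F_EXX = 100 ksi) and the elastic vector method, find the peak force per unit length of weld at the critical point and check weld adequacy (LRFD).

Total weld length L_w = 21.5 in. Treat welds as unit-width lines.
Centroid: x̄ = 2×5.5×2.75 / 21.5 = 1.407 in from the vertical weld.
Polar moment about centroid: J = I_x + I_y = [10.5³/12 + 2×5.5×5.25²] + [10.5×1.407² + 2(5.5³/12 + 5.5×1.343²)] = 468 in³.
Direct shear f_v = P/L_w = 15.3 / 21.5 = 0.7116 kip/in (vertical).
Torsion M = P·e = 15.3 × 13.5 = 206.55 kip·in.
Critical point at (x, y) = (4.093, 5.25) from centroid. f_tx = M·y/J = 2.317 kip/in; f_ty = M·x/J = 1.806 kip/in.
Resultant f_max = √[f_tx² + (f_v + f_ty)²] = √[2.317² + (0.7116 + 1.806)²] = 3.422 kip/in.
Capacity per unit length: φr_n = 0.75 × 0.6 × 100 × (0.707 × 0.1875) = 5.965 kip/in.
3.422 ≤ 5.965 → adequate.

f_max ≈ 3.42 kip/in; adequate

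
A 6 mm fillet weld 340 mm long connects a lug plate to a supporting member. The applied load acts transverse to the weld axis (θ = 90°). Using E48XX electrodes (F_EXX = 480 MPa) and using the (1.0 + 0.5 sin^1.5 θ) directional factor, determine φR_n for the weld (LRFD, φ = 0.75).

φR_n ≈ 467 kN

t_e = 0.707 × 6 = 4.242 mm; A_we = 4.242 × 340 = 1442 mm².
Directional factor: 1.0 + 0.5 sin^1.5(90°) = 1.5.
F_nw = 0.6 × 480 × 1.5 = 432 MPa.
φR_n = 0.75 × 432 × 1442 × 10⁻³ = 467.3 kN.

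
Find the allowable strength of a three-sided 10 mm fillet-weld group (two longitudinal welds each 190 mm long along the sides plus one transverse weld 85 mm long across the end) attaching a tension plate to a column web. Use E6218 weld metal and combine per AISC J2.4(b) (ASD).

R_n/Ω ≈ 611 kN

E62XX → F_EXX = 620 MPa.
t_e = 0.707 × 10 = 7.07 mm.
R_nwl = 0.6 × 620 × 7.07 × 380 × 10⁻³ = 999.4 kN (longitudinal, 2 welds).
R_nwt = 0.6 × 620 × 7.07 × 85 × 10⁻³ = 223.6 kN (transverse, base value).
(i) R_nwl + R_nwt = 1223 kN; (ii) 0.85 R_nwl + 1.5 R_nwt = 1185 kN.
R_n = max = 1223 kN [governs: (i)]; R_n/Ω = 611.5 kN.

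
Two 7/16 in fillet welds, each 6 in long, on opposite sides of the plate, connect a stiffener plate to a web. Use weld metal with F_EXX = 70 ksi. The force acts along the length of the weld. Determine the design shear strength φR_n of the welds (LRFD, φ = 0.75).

Effective throat t_e = 0.707 × 0.4375 = 0.3093 in.
Total length L = 12 in; A_we = 0.3093 × 12 = 3.712 in².
F_nw = 0.6 F_EXX = 0.6 × 70 = 42 ksi.
φR_n = 0.75 × 42 × 3.712 = 116.9 kip.

φR_n ≈ 117 kip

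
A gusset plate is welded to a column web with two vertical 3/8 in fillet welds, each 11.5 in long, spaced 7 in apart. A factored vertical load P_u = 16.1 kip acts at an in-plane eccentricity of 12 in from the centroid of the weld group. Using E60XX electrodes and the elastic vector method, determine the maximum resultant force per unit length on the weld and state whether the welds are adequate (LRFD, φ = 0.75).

f_max ≈ 2.86 kip/in; adequate

E60XX → F_EXX = 60 ksi.
Total weld length L_w = 23 in. Treat welds as unit-width lines.
Polar moment about centroid: J = 2[d³/12 + d(b/2)²] = 2[11.5³/12 + 11.5×3.5²] = 535.2 in³.
Direct shear f_v = P/L_w = 16.1 / 23 = 0.7 kip/in (vertical).
Torsion M = P·e = 16.1 × 12 = 193.2 kip·in.
Critical point at (x, y) = (3.5, 5.75) from centroid. f_tx = M·y/J = 2.076 kip/in; f_ty = M·x/J = 1.263 kip/in.
Resultant f_max = √[f_tx² + (f_v + f_ty)²] = √[2.076² + (0.7 + 1.263)²] = 2.857 kip/in.
Capacity per unit length: φr_n = 0.75 × 0.6 × 60 × (0.707 × 0.375) = 7.158 kip/in.
2.857 ≤ 7.158 → adequate.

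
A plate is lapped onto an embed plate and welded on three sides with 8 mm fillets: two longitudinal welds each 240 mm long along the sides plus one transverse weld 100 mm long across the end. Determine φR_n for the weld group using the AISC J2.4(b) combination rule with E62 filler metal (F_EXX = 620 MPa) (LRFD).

φR_n ≈ 915 kN

t_e = 0.707 × 8 = 5.656 mm.
R_nwl = 0.6 × 620 × 5.656 × 480 × 10⁻³ = 1010 kN (longitudinal, 2 welds).
R_nwt = 0.6 × 620 × 5.656 × 100 × 10⁻³ = 210.4 kN (transverse, base value).
(i) R_nwl + R_nwt = 1220 kN; (ii) 0.85 R_nwl + 1.5 R_nwt = 1174 kN.
R_n = max = 1220 kN [governs: (i)]; φR_n = 915.3 kN.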